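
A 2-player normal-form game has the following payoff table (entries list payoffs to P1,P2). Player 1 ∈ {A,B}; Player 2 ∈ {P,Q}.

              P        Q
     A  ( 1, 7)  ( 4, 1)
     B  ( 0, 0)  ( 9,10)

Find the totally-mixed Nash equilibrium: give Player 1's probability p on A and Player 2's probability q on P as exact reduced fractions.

P1 mixes 5/8 on A; P2 mixes 5/6 on P

P1 indiff ⇒ q·1+(1-q)·4 = q·0+(1-q)·9 ⇒ q(1) = (1-q)(5) ⇒ q = 5/6
P2 indiff ⇒ p·7+(1-p)·0 = p·1+(1-p)·10 ⇒ p(6) = (1-p)(10) ⇒ p = 5/8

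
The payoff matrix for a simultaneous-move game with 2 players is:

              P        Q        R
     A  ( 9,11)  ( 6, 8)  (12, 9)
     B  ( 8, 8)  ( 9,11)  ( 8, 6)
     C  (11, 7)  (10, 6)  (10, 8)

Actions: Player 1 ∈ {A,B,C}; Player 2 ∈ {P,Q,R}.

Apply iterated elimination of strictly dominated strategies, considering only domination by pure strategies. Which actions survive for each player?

Remaining: P1:{A,C} P2:{P,R}

P1 drop B (C beats it: P:11>8 Q:10>9 R:10>8)
P2 drop Q (P beats it: A:11>8 C:7>6)
P1→{A,C} P2→{P,R}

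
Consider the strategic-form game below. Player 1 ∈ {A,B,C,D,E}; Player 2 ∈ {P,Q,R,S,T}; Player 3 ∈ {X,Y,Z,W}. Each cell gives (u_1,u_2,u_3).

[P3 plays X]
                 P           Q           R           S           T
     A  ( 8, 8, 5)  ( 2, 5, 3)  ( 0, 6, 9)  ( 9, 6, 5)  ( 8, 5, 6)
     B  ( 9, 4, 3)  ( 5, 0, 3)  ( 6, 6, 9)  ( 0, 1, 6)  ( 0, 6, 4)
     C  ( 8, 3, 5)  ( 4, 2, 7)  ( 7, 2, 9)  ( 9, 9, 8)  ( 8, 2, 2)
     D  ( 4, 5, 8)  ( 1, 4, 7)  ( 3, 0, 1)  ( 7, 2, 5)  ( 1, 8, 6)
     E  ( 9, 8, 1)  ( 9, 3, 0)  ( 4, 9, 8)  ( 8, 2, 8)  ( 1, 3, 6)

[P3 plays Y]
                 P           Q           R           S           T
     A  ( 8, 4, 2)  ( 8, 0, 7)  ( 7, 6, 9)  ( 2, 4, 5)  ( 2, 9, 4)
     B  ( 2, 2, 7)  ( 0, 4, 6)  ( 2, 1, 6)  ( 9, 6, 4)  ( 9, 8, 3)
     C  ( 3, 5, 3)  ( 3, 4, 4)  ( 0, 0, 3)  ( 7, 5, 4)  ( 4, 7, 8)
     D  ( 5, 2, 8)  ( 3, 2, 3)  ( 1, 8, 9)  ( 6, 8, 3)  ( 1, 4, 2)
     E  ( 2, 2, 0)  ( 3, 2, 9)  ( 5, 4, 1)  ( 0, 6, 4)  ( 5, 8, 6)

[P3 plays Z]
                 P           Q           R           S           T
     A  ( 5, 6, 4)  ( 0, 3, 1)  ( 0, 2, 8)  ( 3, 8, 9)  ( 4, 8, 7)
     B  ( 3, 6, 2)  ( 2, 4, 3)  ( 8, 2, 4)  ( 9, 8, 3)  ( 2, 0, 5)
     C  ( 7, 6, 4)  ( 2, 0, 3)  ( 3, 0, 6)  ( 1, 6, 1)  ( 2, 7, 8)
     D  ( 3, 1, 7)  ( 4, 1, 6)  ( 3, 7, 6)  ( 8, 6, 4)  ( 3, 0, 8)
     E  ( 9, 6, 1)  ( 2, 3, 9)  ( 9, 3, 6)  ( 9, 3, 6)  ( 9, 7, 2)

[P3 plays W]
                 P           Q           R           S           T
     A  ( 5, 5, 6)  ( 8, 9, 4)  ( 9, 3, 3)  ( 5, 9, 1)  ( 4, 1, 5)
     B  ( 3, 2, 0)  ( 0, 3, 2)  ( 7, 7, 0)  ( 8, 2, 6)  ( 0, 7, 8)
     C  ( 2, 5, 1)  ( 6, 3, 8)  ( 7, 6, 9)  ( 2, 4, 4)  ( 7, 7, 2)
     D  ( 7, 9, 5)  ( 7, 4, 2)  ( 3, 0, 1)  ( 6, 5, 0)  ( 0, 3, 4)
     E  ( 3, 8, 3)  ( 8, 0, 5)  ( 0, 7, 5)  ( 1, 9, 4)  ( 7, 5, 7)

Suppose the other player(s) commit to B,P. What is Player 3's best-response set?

u_3(X vs B,P) = 3
u_3(Y vs B,P) = 7
u_3(Z vs B,P) = 2
u_3(W vs B,P) = 0
max payoff 7 at {Y}

P3 best: {Y}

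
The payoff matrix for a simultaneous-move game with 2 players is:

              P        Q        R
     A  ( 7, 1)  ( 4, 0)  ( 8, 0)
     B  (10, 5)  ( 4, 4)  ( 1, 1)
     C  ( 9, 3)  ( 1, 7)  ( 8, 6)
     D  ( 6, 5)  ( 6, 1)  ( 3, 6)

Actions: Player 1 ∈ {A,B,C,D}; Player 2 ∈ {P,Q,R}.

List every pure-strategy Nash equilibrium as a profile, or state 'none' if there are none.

(A,P): not NE [P1→B gives 10>7]
(A,Q): not NE [P1→D gives 6>4; P2→P gives 1>0]
(A,R): not NE [P2→P gives 1>0]
(B,P): NE
(B,Q): not NE [P1→D gives 6>4; P2→P gives 5>4]
(B,R): not NE [P1→C gives 8>1; P2→P gives 5>1]
(C,P): not NE [P1→B gives 10>9; P2→Q gives 7>3]
(C,Q): not NE [P1→D gives 6>1]
(C,R): not NE [P2→Q gives 7>6]
(D,P): not NE [P1→B gives 10>6; P2→R gives 6>5]
(D,Q): not NE [P2→R gives 6>1]
(D,R): not NE [P1→C gives 8>3]

PSNE = {(B,P)}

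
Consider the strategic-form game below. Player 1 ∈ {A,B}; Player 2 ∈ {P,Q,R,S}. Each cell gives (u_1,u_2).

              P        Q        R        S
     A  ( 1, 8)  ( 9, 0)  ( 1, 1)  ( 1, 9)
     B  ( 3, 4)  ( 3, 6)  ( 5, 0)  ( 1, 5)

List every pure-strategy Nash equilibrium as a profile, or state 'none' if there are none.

NE set: (A,S)

(A,P): not NE [P1→B gives 3>1; P2→S gives 9>8]
(A,Q): not NE [P2→S gives 9>0]
(A,R): not NE [P1→B gives 5>1; P2→S gives 9>1]
(A,S): NE
(B,P): not NE [P2→Q gives 6>4]
(B,Q): not NE [P1→A gives 9>3]
(B,R): not NE [P2→Q gives 6>0]
(B,S): not NE [P2→Q gives 6>5]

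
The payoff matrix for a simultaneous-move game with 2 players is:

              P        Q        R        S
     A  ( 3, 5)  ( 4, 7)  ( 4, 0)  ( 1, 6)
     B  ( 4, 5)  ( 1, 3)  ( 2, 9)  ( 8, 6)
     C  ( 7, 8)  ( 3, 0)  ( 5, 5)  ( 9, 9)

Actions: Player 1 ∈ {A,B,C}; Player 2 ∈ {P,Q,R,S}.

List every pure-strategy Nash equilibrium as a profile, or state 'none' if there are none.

NE set: (A,Q), (C,S)

(A,P): not NE [P1→C gives 7>3; P2→Q gives 7>5]
(A,Q): NE
(A,R): not NE [P1→C gives 5>4; P2→Q gives 7>0]
(A,S): not NE [P1→C gives 9>1; P2→Q gives 7>6]
(B,P): not NE [P1→C gives 7>4; P2→R gives 9>5]
(B,Q): not NE [P1→A gives 4>1; P2→R gives 9>3]
(B,R): not NE [P1→C gives 5>2]
(B,S): not NE [P1→C gives 9>8; P2→R gives 9>6]
(C,P): not NE [P2→S gives 9>8]
(C,Q): not NE [P1→A gives 4>3; P2→S gives 9>0]
(C,R): not NE [P2→S gives 9>5]
(C,S): NE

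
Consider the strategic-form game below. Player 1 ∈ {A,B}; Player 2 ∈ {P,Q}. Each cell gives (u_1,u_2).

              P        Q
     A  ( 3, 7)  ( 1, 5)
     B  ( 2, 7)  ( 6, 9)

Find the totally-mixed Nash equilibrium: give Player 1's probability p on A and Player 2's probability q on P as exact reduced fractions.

P1 indiff ⇒ q·3+(1-q)·1 = q·2+(1-q)·6 ⇒ q(1) = (1-q)(5) ⇒ q = 5/6
P2 indiff ⇒ p·7+(1-p)·7 = p·5+(1-p)·9 ⇒ p(2) = (1-p)(2) ⇒ p = 1/2

P1 mixes 1/2 on A; P2 mixes 5/6 on P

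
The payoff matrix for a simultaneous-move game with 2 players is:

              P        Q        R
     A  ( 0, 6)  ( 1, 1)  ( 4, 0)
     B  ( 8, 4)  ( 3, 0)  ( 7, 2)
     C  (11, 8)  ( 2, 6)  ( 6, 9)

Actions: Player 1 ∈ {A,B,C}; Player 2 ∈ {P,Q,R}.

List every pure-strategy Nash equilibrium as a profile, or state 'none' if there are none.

(A,P): not NE [P1→C gives 11>0]
(A,Q): not NE [P1→B gives 3>1; P2→P gives 6>1]
(A,R): not NE [P1→B gives 7>4; P2→P gives 6>0]
(B,P): not NE [P1→C gives 11>8]
(B,Q): not NE [P2→P gives 4>0]
(B,R): not NE [P2→P gives 4>2]
(C,P): not NE [P2→R gives 9>8]
(C,Q): not NE [P1→B gives 3>2; P2→R gives 9>6]
(C,R): not NE [P1→B gives 7>6]

PSNE: ∅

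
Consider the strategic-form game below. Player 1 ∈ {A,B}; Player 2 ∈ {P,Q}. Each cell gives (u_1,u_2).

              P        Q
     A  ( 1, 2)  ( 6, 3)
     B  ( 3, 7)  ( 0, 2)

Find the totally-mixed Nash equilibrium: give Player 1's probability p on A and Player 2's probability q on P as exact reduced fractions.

(p,q) = (5/6, 3/4)

P1 indiff ⇒ q·1+(1-q)·6 = q·3+(1-q)·0 ⇒ q(-2) = (1-q)(-6) ⇒ q = 3/4
P2 indiff ⇒ p·2+(1-p)·7 = p·3+(1-p)·2 ⇒ p(-1) = (1-p)(-5) ⇒ p = 5/6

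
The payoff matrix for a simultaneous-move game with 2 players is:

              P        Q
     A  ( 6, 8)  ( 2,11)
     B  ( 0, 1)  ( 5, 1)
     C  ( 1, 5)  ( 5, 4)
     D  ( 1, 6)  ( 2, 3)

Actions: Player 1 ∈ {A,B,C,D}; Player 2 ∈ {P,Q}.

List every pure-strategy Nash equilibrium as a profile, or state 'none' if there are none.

NE set: (B,Q)

(A,P): not NE [P2→Q gives 11>8]
(A,Q): not NE [P1→C gives 5>2]
(B,P): not NE [P1→A gives 6>0]
(B,Q): NE
(C,P): not NE [P1→A gives 6>1]
(C,Q): not NE [P2→P gives 5>4]
(D,P): not NE [P1→A gives 6>1]
(D,Q): not NE [P1→C gives 5>2; P2→P gives 6>3]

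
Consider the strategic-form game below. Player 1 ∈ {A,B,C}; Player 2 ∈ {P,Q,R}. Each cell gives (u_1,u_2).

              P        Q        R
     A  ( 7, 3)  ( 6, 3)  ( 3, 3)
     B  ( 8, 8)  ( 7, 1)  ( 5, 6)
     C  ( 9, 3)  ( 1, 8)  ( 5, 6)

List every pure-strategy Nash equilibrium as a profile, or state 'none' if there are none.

(A,P): not NE [P1→C gives 9>7]
(A,Q): not NE [P1→B gives 7>6]
(A,R): not NE [P1→C gives 5>3]
(B,P): not NE [P1→C gives 9>8]
(B,Q): not NE [P2→P gives 8>1]
(B,R): not NE [P2→P gives 8>6]
(C,P): not NE [P2→Q gives 8>3]
(C,Q): not NE [P1→B gives 7>1]
(C,R): not NE [P2→Q gives 8>6]

Equilibria: none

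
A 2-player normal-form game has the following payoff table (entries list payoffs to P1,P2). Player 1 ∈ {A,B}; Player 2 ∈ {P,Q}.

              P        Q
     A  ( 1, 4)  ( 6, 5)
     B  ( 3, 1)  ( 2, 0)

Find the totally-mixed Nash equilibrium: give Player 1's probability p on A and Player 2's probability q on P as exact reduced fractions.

P1 mixes 1/2 on A; P2 mixes 2/3 on P

P1 indiff ⇒ q·1+(1-q)·6 = q·3+(1-q)·2 ⇒ q(-2) = (1-q)(-4) ⇒ q = 2/3
P2 indiff ⇒ p·4+(1-p)·1 = p·5+(1-p)·0 ⇒ p(-1) = (1-p)(-1) ⇒ p = 1/2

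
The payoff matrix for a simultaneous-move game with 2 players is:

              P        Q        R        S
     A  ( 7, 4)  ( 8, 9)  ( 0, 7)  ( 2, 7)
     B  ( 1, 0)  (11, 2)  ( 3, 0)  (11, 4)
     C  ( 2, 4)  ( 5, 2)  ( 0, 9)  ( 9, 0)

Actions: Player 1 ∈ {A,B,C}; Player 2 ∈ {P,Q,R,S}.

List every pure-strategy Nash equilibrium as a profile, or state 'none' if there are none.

PSNE = {(B,S)}

(A,P): not NE [P2→Q gives 9>4]
(A,Q): not NE [P1→B gives 11>8]
(A,R): not NE [P1→B gives 3>0; P2→Q gives 9>7]
(A,S): not NE [P1→B gives 11>2; P2→Q gives 9>7]
(B,P): not NE [P1→A gives 7>1; P2→S gives 4>0]
(B,Q): not NE [P2→S gives 4>2]
(B,R): not NE [P2→S gives 4>0]
(B,S): NE
(C,P): not NE [P1→A gives 7>2; P2→R gives 9>4]
(C,Q): not NE [P1→B gives 11>5; P2→R gives 9>2]
(C,R): not NE [P1→B gives 3>0]
(C,S): not NE [P1→B gives 11>9; P2→R gives 9>0]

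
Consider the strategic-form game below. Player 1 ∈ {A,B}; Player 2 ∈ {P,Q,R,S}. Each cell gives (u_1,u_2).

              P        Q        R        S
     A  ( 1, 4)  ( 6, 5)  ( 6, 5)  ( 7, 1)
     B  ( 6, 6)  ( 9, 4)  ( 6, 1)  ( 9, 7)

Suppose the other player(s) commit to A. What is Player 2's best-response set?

argmax u_2 = {Q,R}

u_2(P vs A) = 4
u_2(Q vs A) = 5
u_2(R vs A) = 5
u_2(S vs A) = 1
max payoff 5 at {Q,R}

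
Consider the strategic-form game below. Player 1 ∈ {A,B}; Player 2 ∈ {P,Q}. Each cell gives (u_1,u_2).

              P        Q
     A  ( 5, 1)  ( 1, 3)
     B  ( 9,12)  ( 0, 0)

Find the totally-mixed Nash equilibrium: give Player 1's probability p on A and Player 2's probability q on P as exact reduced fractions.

P1 mixes 6/7 on A; P2 mixes 1/5 on P

P1 indiff ⇒ q·5+(1-q)·1 = q·9+(1-q)·0 ⇒ q(-4) = (1-q)(-1) ⇒ q = 1/5
P2 indiff ⇒ p·1+(1-p)·12 = p·3+(1-p)·0 ⇒ p(-2) = (1-p)(-12) ⇒ p = 6/7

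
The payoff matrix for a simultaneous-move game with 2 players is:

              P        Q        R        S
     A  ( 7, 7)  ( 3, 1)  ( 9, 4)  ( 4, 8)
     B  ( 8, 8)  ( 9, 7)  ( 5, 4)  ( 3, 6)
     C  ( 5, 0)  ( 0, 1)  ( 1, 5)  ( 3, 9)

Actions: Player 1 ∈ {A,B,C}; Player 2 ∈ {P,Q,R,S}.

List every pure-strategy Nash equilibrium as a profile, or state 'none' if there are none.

(A,P): not NE [P1→B gives 8>7; P2→S gives 8>7]
(A,Q): not NE [P1→B gives 9>3; P2→S gives 8>1]
(A,R): not NE [P2→S gives 8>4]
(A,S): NE
(B,P): NE
(B,Q): not NE [P2→P gives 8>7]
(B,R): not NE [P1→A gives 9>5; P2→P gives 8>4]
(B,S): not NE [P1→A gives 4>3; P2→P gives 8>6]
(C,P): not NE [P1→B gives 8>5; P2→S gives 9>0]
(C,Q): not NE [P1→B gives 9>0; P2→S gives 9>1]
(C,R): not NE [P1→A gives 9>1; P2→S gives 9>5]
(C,S): not NE [P1→A gives 4>3]

NE set: (A,S), (B,P)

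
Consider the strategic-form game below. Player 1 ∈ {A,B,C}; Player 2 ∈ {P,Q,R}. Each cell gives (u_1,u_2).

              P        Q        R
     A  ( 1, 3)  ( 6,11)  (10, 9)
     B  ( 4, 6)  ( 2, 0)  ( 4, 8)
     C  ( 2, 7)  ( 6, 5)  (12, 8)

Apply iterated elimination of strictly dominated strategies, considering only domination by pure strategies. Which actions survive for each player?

IESDS → P1:{A,C} P2:{Q,R}

P2 drop P (R beats it: A:9>3 B:8>6 C:8>7)
P1 drop B (A beats it: Q:6>2 R:10>4)
P1→{A,C} P2→{Q,R}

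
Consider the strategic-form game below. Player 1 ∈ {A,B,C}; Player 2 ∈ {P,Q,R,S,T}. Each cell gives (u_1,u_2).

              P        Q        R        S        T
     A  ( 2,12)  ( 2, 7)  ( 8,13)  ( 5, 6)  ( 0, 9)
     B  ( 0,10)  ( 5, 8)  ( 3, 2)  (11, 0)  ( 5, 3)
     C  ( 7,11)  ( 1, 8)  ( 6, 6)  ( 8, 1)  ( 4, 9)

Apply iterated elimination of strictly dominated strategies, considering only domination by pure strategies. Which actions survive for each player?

Remaining: P1:{A,C} P2:{P,R}

P2 drop Q (P beats it: A:12>7 B:10>8 C:11>8)
P2 drop S (P beats it: A:12>6 B:10>0 C:11>1)
P2 drop T (P beats it: A:12>9 B:10>3 C:11>9)
P1 drop B (A beats it: P:2>0 R:8>3)
P1→{A,C} P2→{P,R}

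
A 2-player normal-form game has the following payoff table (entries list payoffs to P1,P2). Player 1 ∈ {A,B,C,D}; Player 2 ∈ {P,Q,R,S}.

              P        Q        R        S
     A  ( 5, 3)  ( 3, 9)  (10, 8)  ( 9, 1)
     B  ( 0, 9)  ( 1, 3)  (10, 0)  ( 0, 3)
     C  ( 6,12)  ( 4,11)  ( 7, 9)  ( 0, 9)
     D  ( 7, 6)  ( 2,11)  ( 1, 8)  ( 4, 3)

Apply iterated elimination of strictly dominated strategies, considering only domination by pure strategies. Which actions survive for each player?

Remaining: P1:{C,D} P2:{P,Q}

P2 drop R (Q beats it: A:9>8 B:3>0 C:11>9 D:11>8)
P1 drop B (A beats it: P:5>0 Q:3>1 S:9>0)
P2 drop S (P beats it: A:3>1 C:12>9 D:6>3)
P1 drop A (C beats it: P:6>5 Q:4>3)
P1→{C,D} P2→{P,Q}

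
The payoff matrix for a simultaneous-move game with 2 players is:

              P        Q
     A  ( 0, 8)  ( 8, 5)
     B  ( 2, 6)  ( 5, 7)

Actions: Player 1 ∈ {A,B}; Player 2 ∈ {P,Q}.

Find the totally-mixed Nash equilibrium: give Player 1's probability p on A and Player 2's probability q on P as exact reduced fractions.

P1 indiff ⇒ q·0+(1-q)·8 = q·2+(1-q)·5 ⇒ q(-2) = (1-q)(-3) ⇒ q = 3/5
P2 indiff ⇒ p·8+(1-p)·6 = p·5+(1-p)·7 ⇒ p(3) = (1-p)(1) ⇒ p = 1/4

P1 mixes 1/4 on A; P2 mixes 3/5 on P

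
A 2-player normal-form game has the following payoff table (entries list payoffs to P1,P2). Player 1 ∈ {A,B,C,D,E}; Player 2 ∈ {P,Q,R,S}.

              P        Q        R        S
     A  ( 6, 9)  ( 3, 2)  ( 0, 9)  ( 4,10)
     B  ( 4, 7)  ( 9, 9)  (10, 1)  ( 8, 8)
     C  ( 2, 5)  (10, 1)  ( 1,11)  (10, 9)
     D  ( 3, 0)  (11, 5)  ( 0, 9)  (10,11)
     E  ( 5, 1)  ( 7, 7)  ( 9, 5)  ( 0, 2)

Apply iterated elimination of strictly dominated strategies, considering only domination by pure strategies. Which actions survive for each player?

IESDS → P1:{B,C,D} P2:{Q,R,S}

P2 drop P (S beats it: A:10>9 B:8>7 C:9>5 D:11>0 E:2>1)
P1 drop A (B beats it: Q:9>3 R:10>0 S:8>4)
P1 drop E (B beats it: Q:9>7 R:10>9 S:8>0)
P1→{B,C,D} P2→{Q,R,S}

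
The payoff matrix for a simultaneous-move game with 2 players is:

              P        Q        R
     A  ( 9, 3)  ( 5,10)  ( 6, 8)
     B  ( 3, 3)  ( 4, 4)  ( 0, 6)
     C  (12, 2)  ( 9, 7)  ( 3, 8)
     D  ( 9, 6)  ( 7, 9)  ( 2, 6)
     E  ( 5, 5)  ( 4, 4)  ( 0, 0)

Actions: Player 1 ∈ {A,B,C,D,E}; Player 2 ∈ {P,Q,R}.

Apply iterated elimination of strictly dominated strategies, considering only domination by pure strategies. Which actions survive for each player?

P1 drop B (A beats it: P:9>3 Q:5>4 R:6>0)
P1 drop D (C beats it: P:12>9 Q:9>7 R:3>2)
P1 drop E (A beats it: P:9>5 Q:5>4 R:6>0)
P2 drop P (Q beats it: A:10>3 C:7>2)
P1→{A,C} P2→{Q,R}

Survivors P1:{A,C} P2:{Q,R}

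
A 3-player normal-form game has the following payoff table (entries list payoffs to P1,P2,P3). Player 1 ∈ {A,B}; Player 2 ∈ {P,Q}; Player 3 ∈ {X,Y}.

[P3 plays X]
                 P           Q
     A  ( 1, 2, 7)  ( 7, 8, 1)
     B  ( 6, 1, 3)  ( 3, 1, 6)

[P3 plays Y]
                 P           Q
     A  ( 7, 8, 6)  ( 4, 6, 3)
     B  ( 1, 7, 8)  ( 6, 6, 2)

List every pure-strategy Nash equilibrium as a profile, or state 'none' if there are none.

(A,P,X): not NE [P1→B gives 6>1; P2→Q gives 8>2]
(A,P,Y): not NE [P3→X gives 7>6]
(A,Q,X): not NE [P3→Y gives 3>1]
(A,Q,Y): not NE [P1→B gives 6>4; P2→P gives 8>6]
(B,P,X): not NE [P3→Y gives 8>3]
(B,P,Y): not NE [P1→A gives 7>1]
(B,Q,X): not NE [P1→A gives 7>3]
(B,Q,Y): not NE [P2→P gives 7>6; P3→X gives 6>2]

PSNE: ∅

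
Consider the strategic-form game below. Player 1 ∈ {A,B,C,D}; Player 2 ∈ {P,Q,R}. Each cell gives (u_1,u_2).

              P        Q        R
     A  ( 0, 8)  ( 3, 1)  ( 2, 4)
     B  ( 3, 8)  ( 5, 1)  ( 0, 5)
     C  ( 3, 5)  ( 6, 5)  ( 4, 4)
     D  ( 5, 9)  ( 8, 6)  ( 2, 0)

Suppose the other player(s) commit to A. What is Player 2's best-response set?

u_2(P vs A) = 8
u_2(Q vs A) = 1
u_2(R vs A) = 4
max payoff 8 at {P}

argmax u_2 = {P}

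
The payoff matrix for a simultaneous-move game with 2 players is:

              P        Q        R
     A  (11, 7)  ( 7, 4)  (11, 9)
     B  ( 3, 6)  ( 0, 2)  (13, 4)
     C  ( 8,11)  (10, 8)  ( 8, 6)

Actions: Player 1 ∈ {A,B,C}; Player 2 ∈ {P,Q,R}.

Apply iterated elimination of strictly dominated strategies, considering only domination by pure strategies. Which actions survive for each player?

P2 drop Q (P beats it: A:7>4 B:6>2 C:11>8)
P1 drop C (A beats it: P:11>8 R:11>8)
P1→{A,B} P2→{P,R}

IESDS → P1:{A,B} P2:{P,R}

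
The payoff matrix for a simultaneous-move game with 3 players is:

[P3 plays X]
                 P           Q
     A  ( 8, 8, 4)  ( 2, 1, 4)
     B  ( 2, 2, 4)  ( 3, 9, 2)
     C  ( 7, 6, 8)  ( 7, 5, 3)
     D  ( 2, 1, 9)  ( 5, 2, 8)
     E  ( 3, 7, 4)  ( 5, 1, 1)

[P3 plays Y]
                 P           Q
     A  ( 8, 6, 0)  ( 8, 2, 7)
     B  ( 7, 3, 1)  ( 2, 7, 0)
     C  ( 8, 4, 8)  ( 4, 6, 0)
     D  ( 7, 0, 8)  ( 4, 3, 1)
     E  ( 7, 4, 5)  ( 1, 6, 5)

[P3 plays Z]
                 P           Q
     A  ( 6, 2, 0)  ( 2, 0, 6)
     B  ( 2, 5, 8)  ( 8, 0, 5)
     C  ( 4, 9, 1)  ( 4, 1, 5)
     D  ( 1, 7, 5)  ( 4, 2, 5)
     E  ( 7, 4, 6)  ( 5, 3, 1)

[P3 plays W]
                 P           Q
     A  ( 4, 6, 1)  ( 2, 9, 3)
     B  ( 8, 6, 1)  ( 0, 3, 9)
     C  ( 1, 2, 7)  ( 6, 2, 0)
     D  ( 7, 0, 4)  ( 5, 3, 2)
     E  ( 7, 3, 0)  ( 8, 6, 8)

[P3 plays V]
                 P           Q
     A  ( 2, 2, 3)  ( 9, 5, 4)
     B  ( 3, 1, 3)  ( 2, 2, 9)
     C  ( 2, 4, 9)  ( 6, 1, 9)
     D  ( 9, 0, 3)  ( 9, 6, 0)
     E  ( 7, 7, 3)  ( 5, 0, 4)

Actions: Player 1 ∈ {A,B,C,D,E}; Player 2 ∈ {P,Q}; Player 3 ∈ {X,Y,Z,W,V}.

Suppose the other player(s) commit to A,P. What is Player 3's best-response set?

u_3(X vs A,P) = 4
u_3(Y vs A,P) = 0
u_3(Z vs A,P) = 0
u_3(W vs A,P) = 1
u_3(V vs A,P) = 3
max payoff 4 at {X}

BR_3 = {X}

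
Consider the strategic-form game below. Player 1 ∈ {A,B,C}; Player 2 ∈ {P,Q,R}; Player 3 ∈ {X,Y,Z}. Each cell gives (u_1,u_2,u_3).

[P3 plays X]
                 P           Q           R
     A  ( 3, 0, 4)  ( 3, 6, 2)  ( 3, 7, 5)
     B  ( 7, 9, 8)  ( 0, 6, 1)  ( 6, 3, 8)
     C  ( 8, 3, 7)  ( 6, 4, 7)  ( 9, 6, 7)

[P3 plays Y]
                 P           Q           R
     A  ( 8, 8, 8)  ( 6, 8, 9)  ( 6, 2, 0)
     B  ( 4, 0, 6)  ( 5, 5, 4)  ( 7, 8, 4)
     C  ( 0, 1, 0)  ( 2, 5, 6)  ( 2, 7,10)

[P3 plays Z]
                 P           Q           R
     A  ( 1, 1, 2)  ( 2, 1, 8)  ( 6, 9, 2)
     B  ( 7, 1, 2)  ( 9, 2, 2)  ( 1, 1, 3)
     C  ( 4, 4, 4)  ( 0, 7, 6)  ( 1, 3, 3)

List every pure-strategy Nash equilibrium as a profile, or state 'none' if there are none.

Nash profiles: (A,P,Y), (A,Q,Y)

(A,P,X): not NE [P1→C gives 8>3; P2→R gives 7>0; P3→Y gives 8>4]
(A,P,Y): NE
(A,P,Z): not NE [P1→B gives 7>1; P2→R gives 9>1; P3→Y gives 8>2]
(A,Q,X): not NE [P1→C gives 6>3; P2→R gives 7>6; P3→Y gives 9>2]
(A,Q,Y): NE
(A,Q,Z): not NE [P1→B gives 9>2; P2→R gives 9>1; P3→Y gives 9>8]
(A,R,X): not NE [P1→C gives 9>3]
(A,R,Y): not NE [P1→B gives 7>6; P2→Q gives 8>2; P3→X gives 5>0]
(A,R,Z): not NE [P3→X gives 5>2]
(B,P,X): not NE [P1→C gives 8>7]
(B,P,Y): not NE [P1→A gives 8>4; P2→R gives 8>0; P3→X gives 8>6]
(B,P,Z): not NE [P2→Q gives 2>1; P3→X gives 8>2]
(B,Q,X): not NE [P1→C gives 6>0; P2→P gives 9>6; P3→Y gives 4>1]
(B,Q,Y): not NE [P1→A gives 6>5; P2→R gives 8>5]
(B,Q,Z): not NE [P3→Y gives 4>2]
(B,R,X): not NE [P1→C gives 9>6; P2→P gives 9>3]
(B,R,Y): not NE [P3→X gives 8>4]
(B,R,Z): not NE [P1→A gives 6>1; P2→Q gives 2>1; P3→X gives 8>3]
(C,P,X): not NE [P2→R gives 6>3]
(C,P,Y): not NE [P1→A gives 8>0; P2→R gives 7>1; P3→X gives 7>0]
(C,P,Z): not NE [P1→B gives 7>4; P2→Q gives 7>4; P3→X gives 7>4]
(C,Q,X): not NE [P2→R gives 6>4]
(C,Q,Y): not NE [P1→A gives 6>2; P2→R gives 7>5; P3→X gives 7>6]
(C,Q,Z): not NE [P1→B gives 9>0; P3→X gives 7>6]
(C,R,X): not NE [P3→Y gives 10>7]
(C,R,Y): not NE [P1→B gives 7>2]
(C,R,Z): not NE [P1→A gives 6>1; P2→Q gives 7>3; P3→Y gives 10>3]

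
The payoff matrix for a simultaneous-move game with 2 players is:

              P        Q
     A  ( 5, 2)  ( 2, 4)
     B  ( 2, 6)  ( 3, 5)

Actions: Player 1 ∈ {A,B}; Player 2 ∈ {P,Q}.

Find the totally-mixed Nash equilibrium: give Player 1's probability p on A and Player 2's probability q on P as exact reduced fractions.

P1 indiff ⇒ q·5+(1-q)·2 = q·2+(1-q)·3 ⇒ q(3) = (1-q)(1) ⇒ q = 1/4
P2 indiff ⇒ p·2+(1-p)·6 = p·4+(1-p)·5 ⇒ p(-2) = (1-p)(-1) ⇒ p = 1/3

(p,q) = (1/3, 1/4)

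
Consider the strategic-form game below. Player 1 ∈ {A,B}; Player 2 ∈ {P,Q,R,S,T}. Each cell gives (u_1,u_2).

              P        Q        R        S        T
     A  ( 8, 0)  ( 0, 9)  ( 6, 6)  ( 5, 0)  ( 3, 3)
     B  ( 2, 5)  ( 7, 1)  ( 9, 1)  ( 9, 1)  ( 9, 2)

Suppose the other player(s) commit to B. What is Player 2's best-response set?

u_2(P vs B) = 5
u_2(Q vs B) = 1
u_2(R vs B) = 1
u_2(S vs B) = 1
u_2(T vs B) = 2
max payoff 5 at {P}

BR_2 = {P}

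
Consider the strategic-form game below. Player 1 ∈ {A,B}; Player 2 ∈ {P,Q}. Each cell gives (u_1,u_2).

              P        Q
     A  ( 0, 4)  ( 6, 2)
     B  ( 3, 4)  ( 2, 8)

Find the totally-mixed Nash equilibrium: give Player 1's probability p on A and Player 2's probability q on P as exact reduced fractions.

P1 mixes 2/3 on A; P2 mixes 4/7 on P

P1 indiff ⇒ q·0+(1-q)·6 = q·3+(1-q)·2 ⇒ q(-3) = (1-q)(-4) ⇒ q = 4/7
P2 indiff ⇒ p·4+(1-p)·4 = p·2+(1-p)·8 ⇒ p(2) = (1-p)(4) ⇒ p = 2/3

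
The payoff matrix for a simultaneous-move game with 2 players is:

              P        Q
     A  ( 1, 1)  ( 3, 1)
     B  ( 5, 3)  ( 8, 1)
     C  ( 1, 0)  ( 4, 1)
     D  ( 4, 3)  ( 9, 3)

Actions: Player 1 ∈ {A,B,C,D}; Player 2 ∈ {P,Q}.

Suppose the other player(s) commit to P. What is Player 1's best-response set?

u_1(A vs P) = 1
u_1(B vs P) = 5
u_1(C vs P) = 1
u_1(D vs P) = 4
max payoff 5 at {B}

P1 best: {B}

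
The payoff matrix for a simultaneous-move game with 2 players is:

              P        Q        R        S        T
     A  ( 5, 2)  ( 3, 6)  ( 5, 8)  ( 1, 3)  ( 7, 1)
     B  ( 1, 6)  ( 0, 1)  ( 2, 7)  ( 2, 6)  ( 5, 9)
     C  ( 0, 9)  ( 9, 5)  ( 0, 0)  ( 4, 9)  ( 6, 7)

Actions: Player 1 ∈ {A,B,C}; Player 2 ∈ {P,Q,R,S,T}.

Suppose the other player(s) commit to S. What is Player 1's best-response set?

u_1(A vs S) = 1
u_1(B vs S) = 2
u_1(C vs S) = 4
max payoff 4 at {C}

argmax u_1 = {C}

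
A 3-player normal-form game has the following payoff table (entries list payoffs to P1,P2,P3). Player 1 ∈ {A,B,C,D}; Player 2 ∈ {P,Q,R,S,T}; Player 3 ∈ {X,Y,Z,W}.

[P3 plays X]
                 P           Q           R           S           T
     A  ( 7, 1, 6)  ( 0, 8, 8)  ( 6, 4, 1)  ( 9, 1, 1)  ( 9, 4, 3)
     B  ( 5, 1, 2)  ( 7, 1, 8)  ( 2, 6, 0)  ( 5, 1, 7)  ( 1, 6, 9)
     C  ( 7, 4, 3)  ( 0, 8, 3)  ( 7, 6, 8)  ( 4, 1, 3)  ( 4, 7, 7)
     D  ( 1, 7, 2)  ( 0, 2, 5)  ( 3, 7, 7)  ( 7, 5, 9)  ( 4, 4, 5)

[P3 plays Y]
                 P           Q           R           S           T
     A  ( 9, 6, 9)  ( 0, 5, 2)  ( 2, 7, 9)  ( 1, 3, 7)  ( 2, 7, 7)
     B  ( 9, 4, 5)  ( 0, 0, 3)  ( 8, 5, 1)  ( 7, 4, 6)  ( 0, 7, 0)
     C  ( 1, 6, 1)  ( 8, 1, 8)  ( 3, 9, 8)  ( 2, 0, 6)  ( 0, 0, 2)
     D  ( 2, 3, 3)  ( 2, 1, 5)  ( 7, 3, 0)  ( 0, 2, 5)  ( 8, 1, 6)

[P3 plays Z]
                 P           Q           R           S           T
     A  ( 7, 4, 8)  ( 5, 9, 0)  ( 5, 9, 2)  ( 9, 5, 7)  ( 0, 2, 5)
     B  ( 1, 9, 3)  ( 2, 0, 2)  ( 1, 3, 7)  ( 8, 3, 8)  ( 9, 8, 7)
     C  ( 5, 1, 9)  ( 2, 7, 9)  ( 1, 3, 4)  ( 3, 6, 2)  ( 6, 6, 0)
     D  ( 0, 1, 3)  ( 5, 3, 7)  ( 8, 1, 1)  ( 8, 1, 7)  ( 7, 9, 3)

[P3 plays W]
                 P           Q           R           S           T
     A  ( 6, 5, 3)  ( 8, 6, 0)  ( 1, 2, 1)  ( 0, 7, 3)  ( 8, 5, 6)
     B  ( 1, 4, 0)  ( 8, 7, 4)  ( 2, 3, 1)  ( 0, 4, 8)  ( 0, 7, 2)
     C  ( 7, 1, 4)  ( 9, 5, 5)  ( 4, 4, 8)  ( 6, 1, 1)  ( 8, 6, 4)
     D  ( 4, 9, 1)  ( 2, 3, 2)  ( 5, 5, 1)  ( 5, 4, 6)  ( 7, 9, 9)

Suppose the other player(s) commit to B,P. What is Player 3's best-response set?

BR_3 = {Y}

u_3(X vs B,P) = 2
u_3(Y vs B,P) = 5
u_3(Z vs B,P) = 3
u_3(W vs B,P) = 0
max payoff 5 at {Y}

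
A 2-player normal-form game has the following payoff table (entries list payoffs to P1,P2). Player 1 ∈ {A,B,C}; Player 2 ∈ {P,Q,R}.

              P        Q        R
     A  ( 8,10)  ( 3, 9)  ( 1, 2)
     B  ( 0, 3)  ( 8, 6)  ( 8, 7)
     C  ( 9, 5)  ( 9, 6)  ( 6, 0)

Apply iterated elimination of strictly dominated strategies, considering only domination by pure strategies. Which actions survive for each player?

P1 drop A (C beats it: P:9>8 Q:9>3 R:6>1)
P2 drop P (Q beats it: B:6>3 C:6>5)
P1→{B,C} P2→{Q,R}

Remaining: P1:{B,C} P2:{Q,R}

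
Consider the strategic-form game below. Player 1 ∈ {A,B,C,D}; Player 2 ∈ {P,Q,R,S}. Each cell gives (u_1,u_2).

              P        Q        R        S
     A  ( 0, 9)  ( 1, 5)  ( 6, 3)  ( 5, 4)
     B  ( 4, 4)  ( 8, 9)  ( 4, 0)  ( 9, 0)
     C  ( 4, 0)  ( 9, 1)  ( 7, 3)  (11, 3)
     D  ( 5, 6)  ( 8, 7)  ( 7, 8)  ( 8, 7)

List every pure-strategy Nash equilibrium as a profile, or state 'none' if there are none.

(A,P): not NE [P1→D gives 5>0]
(A,Q): not NE [P1→C gives 9>1; P2→P gives 9>5]
(A,R): not NE [P1→D gives 7>6; P2→P gives 9>3]
(A,S): not NE [P1→C gives 11>5; P2→P gives 9>4]
(B,P): not NE [P1→D gives 5>4; P2→Q gives 9>4]
(B,Q): not NE [P1→C gives 9>8]
(B,R): not NE [P1→D gives 7>4; P2→Q gives 9>0]
(B,S): not NE [P1→C gives 11>9; P2→Q gives 9>0]
(C,P): not NE [P1→D gives 5>4; P2→S gives 3>0]
(C,Q): not NE [P2→S gives 3>1]
(C,R): NE
(C,S): NE
(D,P): not NE [P2→R gives 8>6]
(D,Q): not NE [P1→C gives 9>8; P2→R gives 8>7]
(D,R): NE
(D,S): not NE [P1→C gives 11>8; P2→R gives 8>7]

Nash profiles: (C,R), (C,S), (D,R)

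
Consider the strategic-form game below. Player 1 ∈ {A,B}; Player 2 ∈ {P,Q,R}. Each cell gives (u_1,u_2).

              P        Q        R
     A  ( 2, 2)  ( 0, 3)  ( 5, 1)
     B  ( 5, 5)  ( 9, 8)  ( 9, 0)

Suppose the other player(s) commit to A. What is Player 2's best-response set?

u_2(P vs A) = 2
u_2(Q vs A) = 3
u_2(R vs A) = 1
max payoff 3 at {Q}

P2 best: {Q}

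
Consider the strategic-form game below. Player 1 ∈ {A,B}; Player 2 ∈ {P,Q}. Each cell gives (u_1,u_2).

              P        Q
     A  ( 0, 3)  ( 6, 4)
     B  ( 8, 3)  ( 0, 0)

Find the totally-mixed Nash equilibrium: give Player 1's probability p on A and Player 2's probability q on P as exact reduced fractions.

P1 mixes 3/4 on A; P2 mixes 3/7 on P

P1 indiff ⇒ q·0+(1-q)·6 = q·8+(1-q)·0 ⇒ q(-8) = (1-q)(-6) ⇒ q = 3/7
P2 indiff ⇒ p·3+(1-p)·3 = p·4+(1-p)·0 ⇒ p(-1) = (1-p)(-3) ⇒ p = 3/4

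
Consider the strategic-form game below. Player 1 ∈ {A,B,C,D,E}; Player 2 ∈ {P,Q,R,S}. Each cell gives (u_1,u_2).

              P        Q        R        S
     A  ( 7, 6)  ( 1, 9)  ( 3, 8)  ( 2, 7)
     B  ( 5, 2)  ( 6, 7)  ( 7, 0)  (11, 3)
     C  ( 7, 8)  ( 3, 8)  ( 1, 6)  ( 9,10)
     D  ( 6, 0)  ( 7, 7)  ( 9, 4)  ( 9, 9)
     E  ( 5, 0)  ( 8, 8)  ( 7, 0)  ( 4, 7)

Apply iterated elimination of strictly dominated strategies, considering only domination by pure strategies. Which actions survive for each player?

Remaining: P1:{B,D,E} P2:{Q,S}

P2 drop P (S beats it: A:7>6 B:3>2 C:10>8 D:9>0 E:7>0)
P1 drop A (B beats it: Q:6>1 R:7>3 S:11>2)
P1 drop C (B beats it: Q:6>3 R:7>1 S:11>9)
P2 drop R (Q beats it: B:7>0 D:7>4 E:8>0)
P1→{B,D,E} P2→{Q,S}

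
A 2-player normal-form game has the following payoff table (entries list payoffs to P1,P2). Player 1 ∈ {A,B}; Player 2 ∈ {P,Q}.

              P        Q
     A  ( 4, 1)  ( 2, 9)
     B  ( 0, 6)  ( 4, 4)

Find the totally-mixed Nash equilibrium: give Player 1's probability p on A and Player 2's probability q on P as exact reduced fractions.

P1 mixes 1/5 on A; P2 mixes 1/3 on P

P1 indiff ⇒ q·4+(1-q)·2 = q·0+(1-q)·4 ⇒ q(4) = (1-q)(2) ⇒ q = 1/3
P2 indiff ⇒ p·1+(1-p)·6 = p·9+(1-p)·4 ⇒ p(-8) = (1-p)(-2) ⇒ p = 1/5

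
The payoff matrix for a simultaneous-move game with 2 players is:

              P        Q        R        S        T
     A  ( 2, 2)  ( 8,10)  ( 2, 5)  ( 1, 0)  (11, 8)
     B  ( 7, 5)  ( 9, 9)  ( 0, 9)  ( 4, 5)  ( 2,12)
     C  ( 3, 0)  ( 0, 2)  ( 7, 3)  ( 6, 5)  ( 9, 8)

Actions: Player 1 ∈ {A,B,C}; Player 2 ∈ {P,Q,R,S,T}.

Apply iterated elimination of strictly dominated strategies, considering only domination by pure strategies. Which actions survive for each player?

Remaining: P1:{A,B} P2:{Q,T}

P2 drop P (Q beats it: A:10>2 B:9>5 C:2>0)
P2 drop R (T beats it: A:8>5 B:12>9 C:8>3)
P2 drop S (T beats it: A:8>0 B:12>5 C:8>5)
P1 drop C (A beats it: Q:8>0 T:11>9)
P1→{A,B} P2→{Q,T}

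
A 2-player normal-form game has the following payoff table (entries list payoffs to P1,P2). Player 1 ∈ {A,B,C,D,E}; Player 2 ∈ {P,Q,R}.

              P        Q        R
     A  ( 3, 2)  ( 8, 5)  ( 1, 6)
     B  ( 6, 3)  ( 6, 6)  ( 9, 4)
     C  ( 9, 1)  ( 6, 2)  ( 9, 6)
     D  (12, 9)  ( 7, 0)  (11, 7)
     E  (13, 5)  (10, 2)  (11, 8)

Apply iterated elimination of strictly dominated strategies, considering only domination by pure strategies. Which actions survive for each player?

Remaining: P1:{D,E} P2:{P,R}

P1 drop A (E beats it: P:13>3 Q:10>8 R:11>1)
P1 drop B (D beats it: P:12>6 Q:7>6 R:11>9)
P1 drop C (D beats it: P:12>9 Q:7>6 R:11>9)
P2 drop Q (P beats it: D:9>0 E:5>2)
P1→{D,E} P2→{P,R}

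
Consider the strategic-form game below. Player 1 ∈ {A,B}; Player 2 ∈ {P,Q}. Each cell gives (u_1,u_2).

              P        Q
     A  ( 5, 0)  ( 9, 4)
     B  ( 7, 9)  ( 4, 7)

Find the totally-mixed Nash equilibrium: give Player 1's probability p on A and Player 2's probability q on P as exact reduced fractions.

p=1/3, q=5/7

P1 indiff ⇒ q·5+(1-q)·9 = q·7+(1-q)·4 ⇒ q(-2) = (1-q)(-5) ⇒ q = 5/7
P2 indiff ⇒ p·0+(1-p)·9 = p·4+(1-p)·7 ⇒ p(-4) = (1-p)(-2) ⇒ p = 1/3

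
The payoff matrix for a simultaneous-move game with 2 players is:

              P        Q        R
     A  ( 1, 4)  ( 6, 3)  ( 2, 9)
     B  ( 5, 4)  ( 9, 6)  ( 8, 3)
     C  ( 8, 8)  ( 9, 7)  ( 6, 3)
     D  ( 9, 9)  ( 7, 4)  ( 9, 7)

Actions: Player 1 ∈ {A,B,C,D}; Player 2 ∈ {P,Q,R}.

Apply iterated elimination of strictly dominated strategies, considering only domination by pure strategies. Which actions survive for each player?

P1 drop A (B beats it: P:5>1 Q:9>6 R:8>2)
P2 drop R (P beats it: B:4>3 C:8>3 D:9>7)
P1→{B,C,D} P2→{P,Q}

Remaining: P1:{B,C,D} P2:{P,Q}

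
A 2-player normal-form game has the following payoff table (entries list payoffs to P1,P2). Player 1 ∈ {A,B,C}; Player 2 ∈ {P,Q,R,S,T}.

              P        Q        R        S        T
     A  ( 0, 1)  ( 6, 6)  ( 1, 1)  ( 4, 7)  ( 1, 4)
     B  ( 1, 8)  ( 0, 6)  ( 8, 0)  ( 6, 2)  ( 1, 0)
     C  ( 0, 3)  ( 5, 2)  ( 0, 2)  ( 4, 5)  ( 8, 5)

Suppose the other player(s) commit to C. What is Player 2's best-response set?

argmax u_2 = {S,T}

u_2(P vs C) = 3
u_2(Q vs C) = 2
u_2(R vs C) = 2
u_2(S vs C) = 5
u_2(T vs C) = 5
max payoff 5 at {S,T}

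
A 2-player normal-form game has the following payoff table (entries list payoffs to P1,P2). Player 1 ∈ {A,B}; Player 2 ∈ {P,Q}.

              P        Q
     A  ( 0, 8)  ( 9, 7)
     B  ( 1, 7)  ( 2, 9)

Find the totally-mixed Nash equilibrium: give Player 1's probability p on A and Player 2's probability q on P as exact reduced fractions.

p=2/3, q=7/8

P1 indiff ⇒ q·0+(1-q)·9 = q·1+(1-q)·2 ⇒ q(-1) = (1-q)(-7) ⇒ q = 7/8
P2 indiff ⇒ p·8+(1-p)·7 = p·7+(1-p)·9 ⇒ p(1) = (1-p)(2) ⇒ p = 2/3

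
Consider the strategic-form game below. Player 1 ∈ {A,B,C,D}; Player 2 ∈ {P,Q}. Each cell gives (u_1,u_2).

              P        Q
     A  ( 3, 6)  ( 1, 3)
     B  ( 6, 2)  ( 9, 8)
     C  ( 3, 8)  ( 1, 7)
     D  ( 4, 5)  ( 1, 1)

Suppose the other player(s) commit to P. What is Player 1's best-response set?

u_1(A vs P) = 3
u_1(B vs P) = 6
u_1(C vs P) = 3
u_1(D vs P) = 4
max payoff 6 at {B}

BR_1 = {B}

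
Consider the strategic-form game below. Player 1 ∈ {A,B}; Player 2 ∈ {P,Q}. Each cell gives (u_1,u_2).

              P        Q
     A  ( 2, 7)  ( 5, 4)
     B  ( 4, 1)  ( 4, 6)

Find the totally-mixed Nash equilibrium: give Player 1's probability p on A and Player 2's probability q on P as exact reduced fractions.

P1 indiff ⇒ q·2+(1-q)·5 = q·4+(1-q)·4 ⇒ q(-2) = (1-q)(-1) ⇒ q = 1/3
P2 indiff ⇒ p·7+(1-p)·1 = p·4+(1-p)·6 ⇒ p(3) = (1-p)(5) ⇒ p = 5/8

p=5/8, q=1/3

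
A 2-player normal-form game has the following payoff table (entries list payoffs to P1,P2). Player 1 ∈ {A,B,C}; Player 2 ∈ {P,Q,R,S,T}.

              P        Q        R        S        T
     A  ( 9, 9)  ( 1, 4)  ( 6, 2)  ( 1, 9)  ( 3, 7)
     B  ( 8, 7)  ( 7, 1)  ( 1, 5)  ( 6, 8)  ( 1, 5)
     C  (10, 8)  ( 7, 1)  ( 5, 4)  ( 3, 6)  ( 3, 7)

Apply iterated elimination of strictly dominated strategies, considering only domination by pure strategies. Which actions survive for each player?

P2 drop Q (P beats it: A:9>4 B:7>1 C:8>1)
P2 drop R (P beats it: A:9>2 B:7>5 C:8>4)
P2 drop T (P beats it: A:9>7 B:7>5 C:8>7)
P1 drop A (C beats it: P:10>9 S:3>1)
P1→{B,C} P2→{P,S}

Survivors P1:{B,C} P2:{P,S}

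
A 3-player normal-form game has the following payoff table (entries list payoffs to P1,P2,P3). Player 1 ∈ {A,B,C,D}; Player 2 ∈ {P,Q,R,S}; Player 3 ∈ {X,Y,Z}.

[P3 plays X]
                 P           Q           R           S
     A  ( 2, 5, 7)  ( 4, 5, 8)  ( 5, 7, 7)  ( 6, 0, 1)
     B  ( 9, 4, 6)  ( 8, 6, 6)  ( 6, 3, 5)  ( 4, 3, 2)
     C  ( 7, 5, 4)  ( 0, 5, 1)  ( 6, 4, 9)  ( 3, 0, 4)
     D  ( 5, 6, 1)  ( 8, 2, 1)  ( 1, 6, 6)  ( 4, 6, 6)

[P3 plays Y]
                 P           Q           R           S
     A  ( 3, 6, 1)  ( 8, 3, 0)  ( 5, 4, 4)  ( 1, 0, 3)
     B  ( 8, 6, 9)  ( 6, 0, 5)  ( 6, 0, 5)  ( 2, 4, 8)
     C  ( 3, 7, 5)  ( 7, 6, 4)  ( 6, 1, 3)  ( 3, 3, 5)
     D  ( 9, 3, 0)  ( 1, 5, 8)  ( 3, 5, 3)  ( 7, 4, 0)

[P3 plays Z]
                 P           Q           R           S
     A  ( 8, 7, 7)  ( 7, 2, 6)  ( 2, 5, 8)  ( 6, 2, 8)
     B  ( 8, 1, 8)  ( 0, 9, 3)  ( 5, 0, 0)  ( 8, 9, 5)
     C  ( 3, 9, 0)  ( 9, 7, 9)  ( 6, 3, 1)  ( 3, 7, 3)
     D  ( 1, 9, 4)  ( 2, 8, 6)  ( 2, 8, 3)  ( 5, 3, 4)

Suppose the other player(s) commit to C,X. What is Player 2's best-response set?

argmax u_2 = {P,Q}

u_2(P vs C,X) = 5
u_2(Q vs C,X) = 5
u_2(R vs C,X) = 4
u_2(S vs C,X) = 0
max payoff 5 at {P,Q}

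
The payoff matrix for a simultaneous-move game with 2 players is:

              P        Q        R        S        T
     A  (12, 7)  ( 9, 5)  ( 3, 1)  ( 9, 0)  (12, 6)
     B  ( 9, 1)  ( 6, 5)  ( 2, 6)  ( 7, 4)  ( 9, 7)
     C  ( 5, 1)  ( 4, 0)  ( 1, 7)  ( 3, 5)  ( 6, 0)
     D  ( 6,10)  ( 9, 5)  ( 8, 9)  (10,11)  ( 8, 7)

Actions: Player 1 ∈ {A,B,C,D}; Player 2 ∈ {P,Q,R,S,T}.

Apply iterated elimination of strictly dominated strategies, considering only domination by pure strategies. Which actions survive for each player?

P1 drop B (A beats it: P:12>9 Q:9>6 R:3>2 S:9>7 T:12>9)
P1 drop C (A beats it: P:12>5 Q:9>4 R:3>1 S:9>3 T:12>6)
P2 drop Q (P beats it: A:7>5 D:10>5)
P2 drop R (P beats it: A:7>1 D:10>9)
P2 drop T (P beats it: A:7>6 D:10>7)
P1→{A,D} P2→{P,S}

Survivors P1:{A,D} P2:{P,S}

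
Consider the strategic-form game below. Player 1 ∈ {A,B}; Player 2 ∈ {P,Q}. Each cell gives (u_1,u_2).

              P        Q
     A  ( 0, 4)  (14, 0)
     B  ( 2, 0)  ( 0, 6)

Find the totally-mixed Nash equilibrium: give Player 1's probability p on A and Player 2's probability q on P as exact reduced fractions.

(p,q) = (3/5, 7/8)

P1 indiff ⇒ q·0+(1-q)·14 = q·2+(1-q)·0 ⇒ q(-2) = (1-q)(-14) ⇒ q = 7/8
P2 indiff ⇒ p·4+(1-p)·0 = p·0+(1-p)·6 ⇒ p(4) = (1-p)(6) ⇒ p = 3/5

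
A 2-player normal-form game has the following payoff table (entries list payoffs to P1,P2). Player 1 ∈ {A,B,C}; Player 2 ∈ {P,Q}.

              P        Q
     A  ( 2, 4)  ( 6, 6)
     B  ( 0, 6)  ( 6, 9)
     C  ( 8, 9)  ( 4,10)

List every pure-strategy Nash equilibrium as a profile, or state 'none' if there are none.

(A,P): not NE [P1→C gives 8>2; P2→Q gives 6>4]
(A,Q): NE
(B,P): not NE [P1→C gives 8>0; P2→Q gives 9>6]
(B,Q): NE
(C,P): not NE [P2→Q gives 10>9]
(C,Q): not NE [P1→B gives 6>4]

PSNE = {(A,Q), (B,Q)}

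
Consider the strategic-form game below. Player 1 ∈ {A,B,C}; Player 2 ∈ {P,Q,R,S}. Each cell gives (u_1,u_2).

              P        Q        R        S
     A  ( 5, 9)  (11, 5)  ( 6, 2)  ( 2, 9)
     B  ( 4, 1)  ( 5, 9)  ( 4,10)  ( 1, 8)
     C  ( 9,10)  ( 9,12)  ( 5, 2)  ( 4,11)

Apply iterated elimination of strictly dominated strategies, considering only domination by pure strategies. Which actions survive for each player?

Survivors P1:{A,C} P2:{P,Q,S}

P1 drop B (A beats it: P:5>4 Q:11>5 R:6>4 S:2>1)
P2 drop R (P beats it: A:9>2 C:10>2)
P1→{A,C} P2→{P,Q,S}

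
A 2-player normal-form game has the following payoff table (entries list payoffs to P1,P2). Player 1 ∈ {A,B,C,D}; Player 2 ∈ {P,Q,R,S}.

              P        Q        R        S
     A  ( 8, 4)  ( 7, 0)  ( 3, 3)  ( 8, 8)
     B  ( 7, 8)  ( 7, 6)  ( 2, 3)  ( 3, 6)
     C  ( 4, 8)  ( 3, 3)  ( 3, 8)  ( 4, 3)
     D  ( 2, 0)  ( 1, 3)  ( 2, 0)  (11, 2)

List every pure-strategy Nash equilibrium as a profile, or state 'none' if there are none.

NE set: (C,R)

(A,P): not NE [P2→S gives 8>4]
(A,Q): not NE [P2→S gives 8>0]
(A,R): not NE [P2→S gives 8>3]
(A,S): not NE [P1→D gives 11>8]
(B,P): not NE [P1→A gives 8>7]
(B,Q): not NE [P2→P gives 8>6]
(B,R): not NE [P1→C gives 3>2; P2→P gives 8>3]
(B,S): not NE [P1→D gives 11>3; P2→P gives 8>6]
(C,P): not NE [P1→A gives 8>4]
(C,Q): not NE [P1→B gives 7>3; P2→R gives 8>3]
(C,R): NE
(C,S): not NE [P1→D gives 11>4; P2→R gives 8>3]
(D,P): not NE [P1→A gives 8>2; P2→Q gives 3>0]
(D,Q): not NE [P1→B gives 7>1]
(D,R): not NE [P1→C gives 3>2; P2→Q gives 3>0]
(D,S): not NE [P2→Q gives 3>2]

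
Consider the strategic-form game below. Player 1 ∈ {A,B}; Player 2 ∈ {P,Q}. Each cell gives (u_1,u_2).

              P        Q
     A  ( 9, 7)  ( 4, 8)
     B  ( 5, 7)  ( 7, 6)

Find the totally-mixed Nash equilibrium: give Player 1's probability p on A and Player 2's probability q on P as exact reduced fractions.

P1 indiff ⇒ q·9+(1-q)·4 = q·5+(1-q)·7 ⇒ q(4) = (1-q)(3) ⇒ q = 3/7
P2 indiff ⇒ p·7+(1-p)·7 = p·8+(1-p)·6 ⇒ p(-1) = (1-p)(-1) ⇒ p = 1/2

(p,q) = (1/2, 3/7)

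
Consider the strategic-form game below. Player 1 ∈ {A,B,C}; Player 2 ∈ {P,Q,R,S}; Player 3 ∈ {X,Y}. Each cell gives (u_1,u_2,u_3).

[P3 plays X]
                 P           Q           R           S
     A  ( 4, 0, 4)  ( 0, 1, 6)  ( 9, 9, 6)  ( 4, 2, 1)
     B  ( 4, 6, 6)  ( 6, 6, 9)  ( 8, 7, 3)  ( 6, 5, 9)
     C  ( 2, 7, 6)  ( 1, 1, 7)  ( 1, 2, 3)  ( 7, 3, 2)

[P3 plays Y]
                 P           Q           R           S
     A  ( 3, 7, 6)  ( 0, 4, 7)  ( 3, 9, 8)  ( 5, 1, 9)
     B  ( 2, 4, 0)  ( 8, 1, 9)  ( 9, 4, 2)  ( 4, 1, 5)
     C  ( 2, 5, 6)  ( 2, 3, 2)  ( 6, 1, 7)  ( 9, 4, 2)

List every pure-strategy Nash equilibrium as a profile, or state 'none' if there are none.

Equilibria: none

(A,P,X): not NE [P2→R gives 9>0; P3→Y gives 6>4]
(A,P,Y): not NE [P2→R gives 9>7]
(A,Q,X): not NE [P1→B gives 6>0; P2→R gives 9>1; P3→Y gives 7>6]
(A,Q,Y): not NE [P1→B gives 8>0; P2→R gives 9>4]
(A,R,X): not NE [P3→Y gives 8>6]
(A,R,Y): not NE [P1→B gives 9>3]
(A,S,X): not NE [P1→C gives 7>4; P2→R gives 9>2; P3→Y gives 9>1]
(A,S,Y): not NE [P1→C gives 9>5; P2→R gives 9>1]
(B,P,X): not NE [P2→R gives 7>6]
(B,P,Y): not NE [P1→A gives 3>2; P3→X gives 6>0]
(B,Q,X): not NE [P2→R gives 7>6]
(B,Q,Y): not NE [P2→R gives 4>1]
(B,R,X): not NE [P1→A gives 9>8]
(B,R,Y): not NE [P3→X gives 3>2]
(B,S,X): not NE [P1→C gives 7>6; P2→R gives 7>5]
(B,S,Y): not NE [P1→C gives 9>4; P2→R gives 4>1; P3→X gives 9>5]
(C,P,X): not NE [P1→B gives 4>2]
(C,P,Y): not NE [P1→A gives 3>2]
(C,Q,X): not NE [P1→B gives 6>1; P2→P gives 7>1]
(C,Q,Y): not NE [P1→B gives 8>2; P2→P gives 5>3; P3→X gives 7>2]
(C,R,X): not NE [P1→A gives 9>1; P2→P gives 7>2; P3→Y gives 7>3]
(C,R,Y): not NE [P1→B gives 9>6; P2→P gives 5>1]
(C,S,X): not NE [P2→P gives 7>3]
(C,S,Y): not NE [P2→P gives 5>4]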